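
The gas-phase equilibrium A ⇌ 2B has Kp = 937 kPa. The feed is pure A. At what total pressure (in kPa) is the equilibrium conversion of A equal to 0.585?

Basis: 1 mol A initially; let X = conversion of A. Extent ξ = X.
Species balance: n_A = 1 − X; n_B = 2X.
Summing: n_T = 1 + X.
Kp = p_B^2 / (p_A) with p_i = (n_i/n_T)·P.
At X = 0.585: the mole-fraction product g(X) = Π y_i^ν_i = 2.081. Since Kp = g(X)·P^{1}, P = (Kp/g)^(1/1) = (937/2.081)^(1/1) = 450 kPa.

P = 450 kPa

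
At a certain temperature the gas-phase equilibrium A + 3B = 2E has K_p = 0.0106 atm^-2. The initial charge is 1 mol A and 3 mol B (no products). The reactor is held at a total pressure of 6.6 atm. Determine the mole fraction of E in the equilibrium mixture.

Let X = conversion of A (basis 1 mol A); extent of reaction ξ = X.
At extent ξ: n_A = 1 − X; n_B = 3 − 3X; n_E = 2X.
n_T = Σnᵢ = 4 − 2X.
y_i = n_i/n_T, p_i = y_i·P. K_p = p_E^2 / (p_A p_B^3).
This yields a degree-4 equation in X; solving on (0,1), X = 0.271.
Then n_E = 0.542, n_T = 3.46, so y_E = 0.157.

y_E = 0.157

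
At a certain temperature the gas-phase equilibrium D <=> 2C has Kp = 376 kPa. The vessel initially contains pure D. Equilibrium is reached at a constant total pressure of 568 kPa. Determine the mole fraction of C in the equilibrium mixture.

Take 1 mol D as basis and let X be its fractional conversion, so ξ = X.
Moles: n_D = 1 − X; n_C = 2X.
Summing: n_T = 1 + X.
Mole fractions y_i = n_i/n_T; Kp = p_C^2 / (p_D) with p_i = y_i·P.
This yields a degree-2 equation in X; solving on (0,1), X = 0.377.
Then n_C = 0.754, n_T = 1.38, so y_C = 0.547.

y_C = 0.547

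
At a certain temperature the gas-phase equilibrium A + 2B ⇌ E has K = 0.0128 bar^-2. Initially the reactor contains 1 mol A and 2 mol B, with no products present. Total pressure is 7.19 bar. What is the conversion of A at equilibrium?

Basis: 1 mol A initially; let X = conversion of A. Extent ξ = X.
Mole table: n_A = 1 − X; n_B = 2 − 2X; n_E = X.
Total moles n_T = 3 − 2X.
With p_i = (n_i/n_T)P, K = p_E / (p_A p_B^2).
This yields a degree-3 equation in X; solving on (0,1), X = 0.200.

X = 0.200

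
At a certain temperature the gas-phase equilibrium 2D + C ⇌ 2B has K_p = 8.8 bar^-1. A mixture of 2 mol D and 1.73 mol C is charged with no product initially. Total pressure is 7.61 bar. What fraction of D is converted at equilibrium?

X = 0.821

Basis: 2 mol D initially; let X = conversion of D. Extent ξ = X.
Moles: n_D = 2 − 2X; n_C = 1.73 − X; n_B = 2X.
Total moles n_T = 3.73 − X.
y_i = n_i/n_T, p_i = y_i·P. K_p = p_B^2 / (p_D^2 p_C).
This yields a degree-3 equation in X; solving on (0,1), X = 0.821.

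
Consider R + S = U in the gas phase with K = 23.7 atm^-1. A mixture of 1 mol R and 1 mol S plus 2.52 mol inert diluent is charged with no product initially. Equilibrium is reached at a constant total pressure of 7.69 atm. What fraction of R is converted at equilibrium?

Take 1 mol R as basis and let X be its fractional conversion, so ξ = X.
Species balance: n_R = 1 − X; n_S = 1 − X; n_U = X; n_I = 2.52 (inert).
Total moles n_T = 4.52 − X.
Mole fractions y_i = n_i/n_T; K = p_U / (p_R p_S) with p_i = y_i·P.
Equating to 23.7 atm^-1 and solving on 0 < X < 1: X = 0.868.

X = 0.868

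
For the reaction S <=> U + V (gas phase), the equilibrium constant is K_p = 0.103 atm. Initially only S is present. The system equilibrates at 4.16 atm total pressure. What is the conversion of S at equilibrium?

X = 0.155

Let X = conversion of S (basis 1 mol S); extent of reaction ξ = X.
Mole table: n_S = 1 − X; n_U = X; n_V = X.
n_T = Σnᵢ = 1 + X.
With p_i = (n_i/n_T)P, K_p = p_U p_V / (p_S).
Equating to 0.103 atm and solving on 0 < X < 1: X = 0.155.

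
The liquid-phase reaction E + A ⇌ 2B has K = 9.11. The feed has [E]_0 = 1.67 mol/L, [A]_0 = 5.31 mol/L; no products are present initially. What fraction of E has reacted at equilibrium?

X = 0.860

Let X = conversion of E; extent ξ = 1.67·X mol/L.
Concentrations: [E] = 1.67 − 1.67X; [A] = 5.31 − 1.67X; [B] = 3.34X.
K = [B]^2 / ([E] [A]).
Equating to 9.11: the physical root is X = 0.860.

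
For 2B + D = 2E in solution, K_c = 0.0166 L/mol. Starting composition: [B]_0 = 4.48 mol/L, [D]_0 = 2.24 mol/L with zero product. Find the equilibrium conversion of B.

X = 0.151

Let X = conversion of B; extent ξ = 4.48X/2 mol/L.
Concentrations: [B] = 4.48 − 4.48X; [D] = 2.24 − 2.24X; [E] = 4.48X.
K_c = [E]^2 / ([B]^2 [D]).
Solving K_c = 0.0166 for X ∈ (0,1): X = 0.151.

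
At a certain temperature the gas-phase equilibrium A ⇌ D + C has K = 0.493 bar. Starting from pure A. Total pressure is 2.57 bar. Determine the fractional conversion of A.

X = 0.401

Let X = conversion of A (basis 1 mol A); extent of reaction ξ = X.
Mole table: n_A = 1 − X; n_D = X; n_C = X.
Total moles n_T = 1 + X.
With p_i = (n_i/n_T)P, K = p_D p_C / (p_A).
Setting this equal to 0.493 bar and taking the physical root (0 < X < 1) gives X = 0.401.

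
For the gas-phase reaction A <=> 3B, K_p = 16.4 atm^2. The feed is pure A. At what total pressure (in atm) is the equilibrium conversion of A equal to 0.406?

Let X = conversion of A (basis 1 mol A); extent of reaction ξ = X.
At extent ξ: n_A = 1 − X; n_B = 3X.
n_T = Σnᵢ = 1 + 2X.
K_p = p_B^3 / (p_A) with p_i = (n_i/n_T)·P.
At X = 0.406: the mole-fraction product g(X) = Π y_i^ν_i = 0.9265. Since K_p = g(X)·P^{2}, P = (K_p/g)^(1/2) = (16.4/0.9265)^(1/2) = 4.21 atm.

P = 4.21 atm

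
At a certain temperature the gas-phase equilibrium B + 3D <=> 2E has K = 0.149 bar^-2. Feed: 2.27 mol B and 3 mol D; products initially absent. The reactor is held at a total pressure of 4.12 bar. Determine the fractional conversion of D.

Basis: 3 mol D initially; let X = conversion of D. Extent ξ = X.
At extent ξ: n_B = 2.27 − X; n_D = 3 − 3X; n_E = 2X.
n_T = Σnᵢ = 5.27 − 2X.
With p_i = (n_i/n_T)P, K = p_E^2 / (p_B p_D^3).
Substituting and setting equal to 0.149 bar^-2 gives a polynomial in X; the root in (0,1) is X = 0.480.

X = 0.480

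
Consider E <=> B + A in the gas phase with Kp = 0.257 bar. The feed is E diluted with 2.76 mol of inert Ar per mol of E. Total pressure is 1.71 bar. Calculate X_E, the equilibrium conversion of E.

X = 0.543

Take 1 mol E as basis and let X be its fractional conversion, so ξ = X.
At extent ξ: n_E = 1 − X; n_B = X; n_A = X; n_I = 2.76 (inert).
Summing: n_T = 3.76 + X.
With p_i = (n_i/n_T)P, Kp = p_B p_A / (p_E).
This yields a degree-2 equation in X; solving on (0,1), X = 0.543.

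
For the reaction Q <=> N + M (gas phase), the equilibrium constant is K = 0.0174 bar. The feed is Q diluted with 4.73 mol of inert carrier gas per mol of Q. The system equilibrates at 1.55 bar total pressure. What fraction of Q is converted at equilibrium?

X = 0.227

Basis: 1 mol Q initially; let X = conversion of Q. Extent ξ = X.
At extent ξ: n_Q = 1 − X; n_N = X; n_M = X; n_I = 4.73 (inert).
Summing: n_T = 5.73 + X.
Mole fractions y_i = n_i/n_T; K = p_N p_M / (p_Q) with p_i = y_i·P.
This yields a degree-2 equation in X; solving on (0,1), X = 0.227.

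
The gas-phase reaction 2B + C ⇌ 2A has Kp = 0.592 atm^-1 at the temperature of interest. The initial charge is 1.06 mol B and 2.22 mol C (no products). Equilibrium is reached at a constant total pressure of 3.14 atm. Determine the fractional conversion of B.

Let X = conversion of B (basis 1.06 mol B); extent of reaction ξ = 0.53X.
At extent ξ: n_B = 1.06 − 1.06X; n_C = 2.22 − 0.53X; n_A = 1.06X.
n_T = Σnᵢ = 3.28 − 0.53X.
Mole fractions y_i = n_i/n_T; Kp = p_A^2 / (p_B^2 p_C) with p_i = y_i·P.
Equating to 0.592 atm^-1 and solving on 0 < X < 1: X = 0.523.

X = 0.523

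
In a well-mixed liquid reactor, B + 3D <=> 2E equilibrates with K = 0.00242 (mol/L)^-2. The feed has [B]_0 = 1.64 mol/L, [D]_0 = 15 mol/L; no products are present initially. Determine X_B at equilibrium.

Let X = conversion of B; extent ξ = 1.64·X mol/L.
Concentrations: [B] = 1.64 − 1.64X; [D] = 15 − 4.92X; [E] = 3.28X.
K = [E]^2 / ([B] [D]^3).
Equating to 0.00242 (mol/L)^-2: the physical root is X = 0.553.

X = 0.553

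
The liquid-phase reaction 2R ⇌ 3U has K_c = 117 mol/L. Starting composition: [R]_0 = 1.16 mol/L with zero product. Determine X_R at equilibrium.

X = 0.855

Let X = conversion of R; extent ξ = 1.16X/2 mol/L.
Concentrations: [R] = 1.16 − 1.16X; [U] = 1.74X.
K_c = [U]^3 / ([R]^2).
Setting equal to 117 and solving for X on (0,1) gives X = 0.855.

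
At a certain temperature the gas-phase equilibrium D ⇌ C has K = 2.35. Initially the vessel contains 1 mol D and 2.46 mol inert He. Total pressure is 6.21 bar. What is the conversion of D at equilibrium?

X = 0.701

Basis: 1 mol D initially; let X = conversion of D. Extent ξ = X.
Mole table: n_D = 1 − X; n_C = X; n_I = 2.46 (inert).
n_T stays at 3.46 (no change in mole number).
Mole fractions y_i = n_i/n_T; K = p_C / (p_D) with p_i = y_i·P.
Substituting and setting equal to 2.35 gives a polynomial in X; the root in (0,1) is X = 0.701.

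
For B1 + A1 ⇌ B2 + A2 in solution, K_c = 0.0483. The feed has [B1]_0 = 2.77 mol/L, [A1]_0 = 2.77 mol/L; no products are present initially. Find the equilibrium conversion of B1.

Let X = conversion of B1; extent ξ = 2.77·X mol/L.
Concentrations: [B1] = 2.77 − 2.77X; [A1] = 2.77 − 2.77X; [B2] = 2.77X; [A2] = 2.77X.
K_c = [B2] [A2] / ([B1] [A1]).
This equals 0.0483 at X = 0.180 (the root in 0 < X < 1).

X = 0.180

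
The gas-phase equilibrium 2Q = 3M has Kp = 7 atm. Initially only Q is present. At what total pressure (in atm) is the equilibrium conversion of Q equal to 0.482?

Basis: 1 mol Q initially; let X = conversion of Q. Extent ξ = 0.5X.
At extent ξ: n_Q = 1 − X; n_M = 1.5X.
n_T = Σnᵢ = 1 + 0.5X.
Kp = p_M^3 / (p_Q^2) with p_i = (n_i/n_T)·P.
At X = 0.482: the mole-fraction product g(X) = Π y_i^ν_i = 1.135. Since Kp = g(X)·P^{1}, P = (Kp/g)^(1/1) = (7/1.135)^(1/1) = 6.17 atm.

P = 6.17 atm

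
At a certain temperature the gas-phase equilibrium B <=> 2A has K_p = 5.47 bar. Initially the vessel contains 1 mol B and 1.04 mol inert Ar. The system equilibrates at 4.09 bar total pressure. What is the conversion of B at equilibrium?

X = 0.596

Basis: 1 mol B initially; let X = conversion of B. Extent ξ = X.
Species balance: n_B = 1 − X; n_A = 2X; n_I = 1.04 (inert).
Summing: n_T = 2.04 + X.
With p_i = (n_i/n_T)P, K_p = p_A^2 / (p_B).
This yields a degree-2 equation in X; solving on (0,1), X = 0.596.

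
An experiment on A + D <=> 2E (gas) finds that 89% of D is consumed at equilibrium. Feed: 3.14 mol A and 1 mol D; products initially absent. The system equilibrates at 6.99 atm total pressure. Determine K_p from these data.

K_p = 12.8

Take 1 mol D as basis and let X be its fractional conversion, so ξ = X.
Species balance: n_A = 3.14 − X; n_D = 1 − X; n_E = 2X.
Total moles n_T = 4.14 (Δν = 0, constant).
At X = 0.89: n_A = 2.25, n_D = 0.11, n_E = 1.78, n_T = 4.14.
p_i = (n_i/n_T)·P. K_p = p_E^2 / (p_A p_D) = 12.8.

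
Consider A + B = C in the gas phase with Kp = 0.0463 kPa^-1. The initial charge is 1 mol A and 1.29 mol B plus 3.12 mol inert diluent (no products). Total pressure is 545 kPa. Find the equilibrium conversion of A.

Basis: 1 mol A initially; let X = conversion of A. Extent ξ = X.
Mole table: n_A = 1 − X; n_B = 1.29 − X; n_C = X; n_I = 3.12 (inert).
Total moles n_T = 5.41 − X.
Mole fractions y_i = n_i/n_T; Kp = p_C / (p_A p_B) with p_i = y_i·P.
Equating to 0.0463 kPa^-1 and solving on 0 < X < 1: X = 0.746.

X = 0.746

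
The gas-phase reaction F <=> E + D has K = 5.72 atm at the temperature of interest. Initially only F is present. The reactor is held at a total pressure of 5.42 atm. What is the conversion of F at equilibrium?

Let X = conversion of F (basis 1 mol F); extent of reaction ξ = X.
At extent ξ: n_F = 1 − X; n_E = X; n_D = X.
Total moles n_T = 1 + X.
y_i = n_i/n_T, p_i = y_i·P. K = p_E p_D / (p_F).
Setting this equal to 5.72 atm and taking the physical root (0 < X < 1) gives X = 0.717.

X = 0.717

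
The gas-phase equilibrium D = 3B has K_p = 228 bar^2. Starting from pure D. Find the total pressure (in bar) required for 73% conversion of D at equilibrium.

Basis: 1 mol D initially; let X = conversion of D. Extent ξ = X.
At extent ξ: n_D = 1 − X; n_B = 3X.
Total moles n_T = 1 + 2X.
K_p = p_B^3 / (p_D) with p_i = (n_i/n_T)·P.
At X = 0.73: the mole-fraction product g(X) = Π y_i^ν_i = 6.428. Since K_p = g(X)·P^{2}, P = (K_p/g)^(1/2) = (228/6.428)^(1/2) = 5.96 bar.

P = 5.96 bar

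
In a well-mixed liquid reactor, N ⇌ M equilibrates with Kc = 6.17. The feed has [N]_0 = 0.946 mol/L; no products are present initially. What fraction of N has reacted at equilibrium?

Let X = conversion of N; extent ξ = 0.946·X mol/L.
Concentrations: [N] = 0.946 − 0.946X; [M] = 0.946X.
Kc = [M] / ([N]).
Setting equal to 6.17 and solving for X on (0,1) gives X = 0.861.

X = 0.861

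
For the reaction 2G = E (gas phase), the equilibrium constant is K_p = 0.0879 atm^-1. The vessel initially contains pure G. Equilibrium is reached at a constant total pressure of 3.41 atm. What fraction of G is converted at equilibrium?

Take 1 mol G as basis and let X be its fractional conversion, so ξ = 0.5X.
Mole table: n_G = 1 − X; n_E = 0.5X.
n_T = Σnᵢ = 1 − 0.5X.
With p_i = (n_i/n_T)P, K_p = p_E / (p_G^2).
Substituting and setting equal to 0.0879 atm^-1 gives a polynomial in X; the root in (0,1) is X = 0.326.

X = 0.326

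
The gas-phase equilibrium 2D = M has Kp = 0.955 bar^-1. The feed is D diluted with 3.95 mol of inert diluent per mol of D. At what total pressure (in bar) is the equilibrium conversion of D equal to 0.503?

P = 5.01 bar

Let X = conversion of D (basis 1 mol D); extent of reaction ξ = 0.5X.
Species balance: n_D = 1 − X; n_M = 0.5X; n_I = 3.95 (inert).
n_T = Σnᵢ = 4.95 − 0.5X.
Kp = p_M / (p_D^2) with p_i = (n_i/n_T)·P.
At X = 0.503: the mole-fraction product g(X) = Π y_i^ν_i = 4.784. Since Kp = g(X)·P^{-1}, P = (g/Kp)^(1/1) = (4.784/0.955)^(1/1) = 5.01 bar.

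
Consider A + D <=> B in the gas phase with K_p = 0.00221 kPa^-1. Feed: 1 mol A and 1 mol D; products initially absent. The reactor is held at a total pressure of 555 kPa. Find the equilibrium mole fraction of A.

Take 1 mol A as basis and let X be its fractional conversion, so ξ = X.
Species balance: n_A = 1 − X; n_D = 1 − X; n_B = X.
n_T = Σnᵢ = 2 − X.
With p_i = (n_i/n_T)P, K_p = p_B / (p_A p_D).
This yields a degree-2 equation in X; solving on (0,1), X = 0.330.
Then n_A = 0.67, n_T = 1.67, so y_A = 0.401.

y_A = 0.401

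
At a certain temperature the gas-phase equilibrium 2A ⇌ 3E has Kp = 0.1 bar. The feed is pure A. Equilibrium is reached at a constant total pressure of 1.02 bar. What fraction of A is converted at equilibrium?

X = 0.262

Take 1 mol A as basis and let X be its fractional conversion, so ξ = 0.5X.
Moles: n_A = 1 − X; n_E = 1.5X.
Summing: n_T = 1 + 0.5X.
Mole fractions y_i = n_i/n_T; Kp = p_E^3 / (p_A^2) with p_i = y_i·P.
Substituting and setting equal to 0.1 bar gives a polynomial in X; the root in (0,1) is X = 0.262.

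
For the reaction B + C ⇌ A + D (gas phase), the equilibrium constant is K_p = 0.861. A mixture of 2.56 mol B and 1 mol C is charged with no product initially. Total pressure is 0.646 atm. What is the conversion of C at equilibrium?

Take 1 mol C as basis and let X be its fractional conversion, so ξ = X.
Moles: n_B = 2.56 − X; n_C = 1 − X; n_A = X; n_D = X.
Since Δν = 0, n_T = 3.56 throughout.
Mole fractions y_i = n_i/n_T; K_p = p_A p_D / (p_B p_C) with p_i = y_i·P.
Equating to 0.861 and solving on 0 < X < 1: X = 0.697.

X = 0.697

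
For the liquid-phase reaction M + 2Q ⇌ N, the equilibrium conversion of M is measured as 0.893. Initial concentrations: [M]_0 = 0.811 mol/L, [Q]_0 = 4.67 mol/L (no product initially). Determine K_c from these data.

K_c = 0.804 (mol/L)^-2

Let X = conversion of M.
Concentrations: [M] = 0.811 − 0.811X; [Q] = 4.67 − 1.62X; [N] = 0.811X.
At X = 0.893: [M] = 0.0868, [Q] = 3.22, [N] = 0.724.
K_c = [N] / ([M] [Q]^2) = 0.804 (mol/L)^-2.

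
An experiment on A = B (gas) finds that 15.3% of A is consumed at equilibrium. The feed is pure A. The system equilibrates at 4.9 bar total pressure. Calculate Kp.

Let X = conversion of A (basis 1 mol A); extent of reaction ξ = X.
Mole table: n_A = 1 − X; n_B = X.
Since Δν = 0, n_T = 1 throughout.
At X = 0.153: n_A = 0.847, n_B = 0.153, n_T = 1.
p_i = (n_i/n_T)·P. Kp = p_B / (p_A) = 0.181.

Kp = 0.181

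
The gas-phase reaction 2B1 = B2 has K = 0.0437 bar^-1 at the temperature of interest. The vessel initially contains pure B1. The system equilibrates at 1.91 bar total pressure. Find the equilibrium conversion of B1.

Take 1 mol B1 as basis and let X be its fractional conversion, so ξ = 0.5X.
Moles: n_B1 = 1 − X; n_B2 = 0.5X.
Total moles n_T = 1 − 0.5X.
Mole fractions y_i = n_i/n_T; K = p_B2 / (p_B1^2) with p_i = y_i·P.
Setting this equal to 0.0437 bar^-1 and taking the physical root (0 < X < 1) gives X = 0.134.

X = 0.134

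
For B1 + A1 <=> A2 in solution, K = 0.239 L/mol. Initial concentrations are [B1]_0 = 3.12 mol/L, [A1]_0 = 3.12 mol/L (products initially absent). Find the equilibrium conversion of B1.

X = 0.332

Let X = conversion of B1; extent ξ = 3.12·X mol/L.
Concentrations: [B1] = 3.12 − 3.12X; [A1] = 3.12 − 3.12X; [A2] = 3.12X.
K = [A2] / ([B1] [A1]).
This equals 0.239 at X = 0.332 (the root in 0 < X < 1).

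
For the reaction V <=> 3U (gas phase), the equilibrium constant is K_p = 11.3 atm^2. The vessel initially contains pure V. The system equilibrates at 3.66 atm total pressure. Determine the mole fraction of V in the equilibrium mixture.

Basis: 1 mol V initially; let X = conversion of V. Extent ξ = X.
Mole table: n_V = 1 − X; n_U = 3X.
n_T = Σnᵢ = 1 + 2X.
y_i = n_i/n_T, p_i = y_i·P. K_p = p_U^3 / (p_V).
Setting this equal to 11.3 atm^2 and taking the physical root (0 < X < 1) gives X = 0.393.
Then n_V = 0.607, n_T = 1.79, so y_V = 0.340.

y_V = 0.340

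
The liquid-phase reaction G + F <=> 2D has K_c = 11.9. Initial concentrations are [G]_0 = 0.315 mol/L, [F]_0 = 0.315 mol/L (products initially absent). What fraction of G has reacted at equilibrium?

Let X = conversion of G; extent ξ = 0.315·X mol/L.
Concentrations: [G] = 0.315 − 0.315X; [F] = 0.315 − 0.315X; [D] = 0.63X.
K_c = [D]^2 / ([G] [F]).
This equals 11.9 at X = 0.633 (the root in 0 < X < 1).

X = 0.633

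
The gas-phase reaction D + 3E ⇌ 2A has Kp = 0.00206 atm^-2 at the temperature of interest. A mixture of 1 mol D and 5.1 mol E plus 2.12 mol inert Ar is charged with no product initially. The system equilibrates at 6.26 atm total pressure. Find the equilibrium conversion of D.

Let X = conversion of D (basis 1 mol D); extent of reaction ξ = X.
Mole table: n_D = 1 − X; n_E = 5.1 − 3X; n_A = 2X; n_I = 2.12 (inert).
Total moles n_T = 8.22 − 2X.
Mole fractions y_i = n_i/n_T; Kp = p_A^2 / (p_D p_E^3) with p_i = y_i·P.
Setting this equal to 0.00206 atm^-2 and taking the physical root (0 < X < 1) gives X = 0.163.

X = 0.163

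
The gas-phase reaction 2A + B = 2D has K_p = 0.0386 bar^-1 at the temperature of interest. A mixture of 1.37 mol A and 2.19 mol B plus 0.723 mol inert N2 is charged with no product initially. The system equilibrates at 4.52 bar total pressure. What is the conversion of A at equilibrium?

Basis: 1.37 mol A initially; let X = conversion of A. Extent ξ = 0.685X.
Moles: n_A = 1.37 − 1.37X; n_B = 2.19 − 0.685X; n_D = 1.37X; n_I = 0.723 (inert).
Summing: n_T = 4.28 − 0.685X.
With p_i = (n_i/n_T)P, K_p = p_D^2 / (p_A^2 p_B).
Equating to 0.0386 bar^-1 and solving on 0 < X < 1: X = 0.227.

X = 0.227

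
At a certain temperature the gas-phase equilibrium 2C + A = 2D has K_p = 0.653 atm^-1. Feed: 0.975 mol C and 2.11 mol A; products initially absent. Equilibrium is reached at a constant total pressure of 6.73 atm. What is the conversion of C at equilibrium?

Let X = conversion of C (basis 0.975 mol C); extent of reaction ξ = 0.487X.
Moles: n_C = 0.975 − 0.975X; n_A = 2.11 − 0.487X; n_D = 0.975X.
n_T = Σnᵢ = 3.08 − 0.487X.
y_i = n_i/n_T, p_i = y_i·P. K_p = p_D^2 / (p_C^2 p_A).
This yields a degree-3 equation in X; solving on (0,1), X = 0.628.

X = 0.628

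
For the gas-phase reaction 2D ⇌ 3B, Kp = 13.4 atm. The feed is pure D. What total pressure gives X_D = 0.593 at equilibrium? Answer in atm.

P = 4.09 atm

Let X = conversion of D (basis 1 mol D); extent of reaction ξ = 0.5X.
Moles: n_D = 1 − X; n_B = 1.5X.
Summing: n_T = 1 + 0.5X.
Kp = p_B^3 / (p_D^2) with p_i = (n_i/n_T)·P.
At X = 0.593: the mole-fraction product g(X) = Π y_i^ν_i = 3.277. Since Kp = g(X)·P^{1}, P = (Kp/g)^(1/1) = (13.4/3.277)^(1/1) = 4.09 atm.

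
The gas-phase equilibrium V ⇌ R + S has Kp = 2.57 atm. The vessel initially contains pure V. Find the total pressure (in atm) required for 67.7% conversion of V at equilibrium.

Basis: 1 mol V initially; let X = conversion of V. Extent ξ = X.
Moles: n_V = 1 − X; n_R = X; n_S = X.
Total moles n_T = 1 + X.
Kp = p_R p_S / (p_V) with p_i = (n_i/n_T)·P.
At X = 0.677: the mole-fraction product g(X) = Π y_i^ν_i = 0.8461. Since Kp = g(X)·P^{1}, P = (Kp/g)^(1/1) = (2.57/0.8461)^(1/1) = 3.04 atm.

P = 3.04 atm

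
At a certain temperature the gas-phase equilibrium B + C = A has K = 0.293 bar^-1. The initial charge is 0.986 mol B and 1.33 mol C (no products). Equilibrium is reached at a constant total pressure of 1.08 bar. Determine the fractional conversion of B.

X = 0.147

Basis: 0.986 mol B initially; let X = conversion of B. Extent ξ = 0.986X.
Mole table: n_B = 0.986 − 0.986X; n_C = 1.33 − 0.986X; n_A = 0.986X.
n_T = Σnᵢ = 2.32 − 0.986X.
y_i = n_i/n_T, p_i = y_i·P. K = p_A / (p_B p_C).
Equating to 0.293 bar^-1 and solving on 0 < X < 1: X = 0.147.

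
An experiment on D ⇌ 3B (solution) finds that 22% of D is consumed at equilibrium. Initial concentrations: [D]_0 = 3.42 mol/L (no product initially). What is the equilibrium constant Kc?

Kc = 4.31 (mol/L)^2

Let X = conversion of D.
Concentrations: [D] = 3.42 − 3.42X; [B] = 10.3X.
At X = 0.22: [D] = 2.67, [B] = 2.26.
Kc = [B]^3 / ([D]) = 4.31 (mol/L)^2.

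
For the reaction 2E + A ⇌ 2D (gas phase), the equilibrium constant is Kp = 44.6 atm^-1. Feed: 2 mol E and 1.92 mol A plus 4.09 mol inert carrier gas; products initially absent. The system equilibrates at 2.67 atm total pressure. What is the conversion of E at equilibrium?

X = 0.811

Basis: 2 mol E initially; let X = conversion of E. Extent ξ = X.
Mole table: n_E = 2 − 2X; n_A = 1.92 − X; n_D = 2X; n_I = 4.09 (inert).
Total moles n_T = 8.01 − X.
Mole fractions y_i = n_i/n_T; Kp = p_D^2 / (p_E^2 p_A) with p_i = y_i·P.
Setting this equal to 44.6 atm^-1 and taking the physical root (0 < X < 1) gives X = 0.811.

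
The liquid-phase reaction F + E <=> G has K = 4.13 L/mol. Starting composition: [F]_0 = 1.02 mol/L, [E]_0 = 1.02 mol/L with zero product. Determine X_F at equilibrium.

X = 0.617

Let X = conversion of F; extent ξ = 1.02·X mol/L.
Concentrations: [F] = 1.02 − 1.02X; [E] = 1.02 − 1.02X; [G] = 1.02X.
K = [G] / ([F] [E]).
Equating to 4.13 L/mol: the physical root is X = 0.617.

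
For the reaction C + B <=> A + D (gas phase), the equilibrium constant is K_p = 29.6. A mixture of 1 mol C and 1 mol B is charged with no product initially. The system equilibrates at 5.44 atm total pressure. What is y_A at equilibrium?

y_A = 0.422

Let X = conversion of C (basis 1 mol C); extent of reaction ξ = X.
Species balance: n_C = 1 − X; n_B = 1 − X; n_A = X; n_D = X.
Total moles n_T = 2 (Δν = 0, constant).
y_i = n_i/n_T, p_i = y_i·P. K_p = p_A p_D / (p_C p_B).
Substituting and setting equal to 29.6 gives a polynomial in X; the root in (0,1) is X = 0.845.
Then n_A = 0.845, n_T = 2, so y_A = 0.422.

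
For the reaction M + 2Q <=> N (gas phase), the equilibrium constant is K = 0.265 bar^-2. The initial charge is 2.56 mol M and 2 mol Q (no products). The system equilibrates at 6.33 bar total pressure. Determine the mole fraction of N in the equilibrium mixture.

y_N = 0.223

Basis: 2 mol Q initially; let X = conversion of Q. Extent ξ = X.
Mole table: n_M = 2.56 − X; n_Q = 2 − 2X; n_N = X.
n_T = Σnᵢ = 4.56 − 2X.
Mole fractions y_i = n_i/n_T; K = p_N / (p_M p_Q^2) with p_i = y_i·P.
Setting this equal to 0.265 bar^-2 and taking the physical root (0 < X < 1) gives X = 0.702.
Then n_N = 0.702, n_T = 3.16, so y_N = 0.223.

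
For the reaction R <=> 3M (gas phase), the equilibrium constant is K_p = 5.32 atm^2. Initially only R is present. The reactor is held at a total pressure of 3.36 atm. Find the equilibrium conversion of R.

Basis: 1 mol R initially; let X = conversion of R. Extent ξ = X.
At extent ξ: n_R = 1 − X; n_M = 3X.
Total moles n_T = 1 + 2X.
y_i = n_i/n_T, p_i = y_i·P. K_p = p_M^3 / (p_R).
Equating to 5.32 atm^2 and solving on 0 < X < 1: X = 0.317.

X = 0.317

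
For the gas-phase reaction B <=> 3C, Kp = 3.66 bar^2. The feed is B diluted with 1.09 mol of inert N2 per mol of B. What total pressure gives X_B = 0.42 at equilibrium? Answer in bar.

Let X = conversion of B (basis 1 mol B); extent of reaction ξ = X.
At extent ξ: n_B = 1 − X; n_C = 3X; n_I = 1.09 (inert).
Total moles n_T = 2.09 + 2X.
Kp = p_C^3 / (p_B) with p_i = (n_i/n_T)·P.
At X = 0.42: the mole-fraction product g(X) = Π y_i^ν_i = 0.4017. Since Kp = g(X)·P^{2}, P = (Kp/g)^(1/2) = (3.66/0.4017)^(1/2) = 3.02 bar.

P = 3.02 bar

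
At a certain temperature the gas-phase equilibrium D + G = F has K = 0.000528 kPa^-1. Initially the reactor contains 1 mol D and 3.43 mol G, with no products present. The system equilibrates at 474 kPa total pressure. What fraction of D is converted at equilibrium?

X = 0.161

Let X = conversion of D (basis 1 mol D); extent of reaction ξ = X.
At extent ξ: n_D = 1 − X; n_G = 3.43 − X; n_F = X.
n_T = Σnᵢ = 4.43 − X.
Mole fractions y_i = n_i/n_T; K = p_F / (p_D p_G) with p_i = y_i·P.
Setting this equal to 0.000528 kPa^-1 and taking the physical root (0 < X < 1) gives X = 0.161.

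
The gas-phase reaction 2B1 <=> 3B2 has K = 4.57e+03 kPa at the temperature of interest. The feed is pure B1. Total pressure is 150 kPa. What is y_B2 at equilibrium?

y_B2 = 0.856

Take 1 mol B1 as basis and let X be its fractional conversion, so ξ = 0.5X.
At extent ξ: n_B1 = 1 − X; n_B2 = 1.5X.
Summing: n_T = 1 + 0.5X.
With p_i = (n_i/n_T)P, K = p_B2^3 / (p_B1^2).
Setting this equal to 4.57e+03 kPa and taking the physical root (0 < X < 1) gives X = 0.799.
Then n_B2 = 1.2, n_T = 1.4, so y_B2 = 0.856.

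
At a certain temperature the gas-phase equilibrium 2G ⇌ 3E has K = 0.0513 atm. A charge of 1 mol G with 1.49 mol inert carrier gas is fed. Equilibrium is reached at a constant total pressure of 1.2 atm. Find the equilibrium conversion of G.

X = 0.262

Take 1 mol G as basis and let X be its fractional conversion, so ξ = 0.5X.
Species balance: n_G = 1 − X; n_E = 1.5X; n_I = 1.49 (inert).
Total moles n_T = 2.49 + 0.5X.
y_i = n_i/n_T, p_i = y_i·P. K = p_E^3 / (p_G^2).
This yields a degree-3 equation in X; solving on (0,1), X = 0.262.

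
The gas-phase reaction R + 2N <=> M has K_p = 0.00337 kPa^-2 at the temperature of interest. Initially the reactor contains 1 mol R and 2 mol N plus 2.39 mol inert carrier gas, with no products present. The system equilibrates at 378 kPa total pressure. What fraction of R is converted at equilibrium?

Let X = conversion of R (basis 1 mol R); extent of reaction ξ = X.
Mole table: n_R = 1 − X; n_N = 2 − 2X; n_M = X; n_I = 2.39 (inert).
n_T = Σnᵢ = 5.39 − 2X.
Mole fractions y_i = n_i/n_T; K_p = p_M / (p_R p_N^2) with p_i = y_i·P.
Equating to 0.00337 kPa^-2 and solving on 0 < X < 1: X = 0.818.

X = 0.818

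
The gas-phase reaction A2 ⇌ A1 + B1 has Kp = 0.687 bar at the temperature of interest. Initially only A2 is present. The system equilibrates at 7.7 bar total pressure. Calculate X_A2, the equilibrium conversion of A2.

X = 0.286

Take 1 mol A2 as basis and let X be its fractional conversion, so ξ = X.
At extent ξ: n_A2 = 1 − X; n_A1 = X; n_B1 = X.
Summing: n_T = 1 + X.
With p_i = (n_i/n_T)P, Kp = p_A1 p_B1 / (p_A2).
Substituting and setting equal to 0.687 bar gives a polynomial in X; the root in (0,1) is X = 0.286.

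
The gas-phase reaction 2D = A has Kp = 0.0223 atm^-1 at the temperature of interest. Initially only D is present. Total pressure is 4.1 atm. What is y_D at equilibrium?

Basis: 1 mol D initially; let X = conversion of D. Extent ξ = 0.5X.
Species balance: n_D = 1 − X; n_A = 0.5X.
n_T = Σnᵢ = 1 − 0.5X.
With p_i = (n_i/n_T)P, Kp = p_A / (p_D^2).
Setting this equal to 0.0223 atm^-1 and taking the physical root (0 < X < 1) gives X = 0.144.
Then n_D = 0.856, n_T = 0.928, so y_D = 0.922.

y_D = 0.922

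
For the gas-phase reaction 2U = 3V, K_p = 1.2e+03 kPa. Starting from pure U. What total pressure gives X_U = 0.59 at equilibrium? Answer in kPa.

Basis: 1 mol U initially; let X = conversion of U. Extent ξ = 0.5X.
At extent ξ: n_U = 1 − X; n_V = 1.5X.
n_T = Σnᵢ = 1 + 0.5X.
K_p = p_V^3 / (p_U^2) with p_i = (n_i/n_T)·P.
At X = 0.59: the mole-fraction product g(X) = Π y_i^ν_i = 3.184. Since K_p = g(X)·P^{1}, P = (K_p/g)^(1/1) = (1.2e+03/3.184)^(1/1) = 377 kPa.

P = 377 kPa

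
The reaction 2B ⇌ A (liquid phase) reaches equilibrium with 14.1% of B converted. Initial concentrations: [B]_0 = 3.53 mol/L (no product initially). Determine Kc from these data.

Kc = 0.0271 L/mol

Let X = conversion of B.
Concentrations: [B] = 3.53 − 3.53X; [A] = 1.76X.
At X = 0.141: [B] = 3.03, [A] = 0.249.
Kc = [A] / ([B]^2) = 0.0271 L/mol.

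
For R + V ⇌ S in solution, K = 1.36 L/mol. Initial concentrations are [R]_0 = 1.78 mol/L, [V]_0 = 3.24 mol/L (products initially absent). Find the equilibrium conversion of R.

Let X = conversion of R; extent ξ = 1.78·X mol/L.
Concentrations: [R] = 1.78 − 1.78X; [V] = 3.24 − 1.78X; [S] = 1.78X.
K = [S] / ([R] [V]).
Equating to 1.36 L/mol: the physical root is X = 0.726.

X = 0.726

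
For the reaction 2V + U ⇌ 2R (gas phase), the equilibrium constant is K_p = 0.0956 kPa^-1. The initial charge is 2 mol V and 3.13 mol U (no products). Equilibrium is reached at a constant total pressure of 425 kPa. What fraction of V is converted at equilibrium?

Take 2 mol V as basis and let X be its fractional conversion, so ξ = X.
At extent ξ: n_V = 2 − 2X; n_U = 3.13 − X; n_R = 2X.
n_T = Σnᵢ = 5.13 − X.
With p_i = (n_i/n_T)P, K_p = p_R^2 / (p_V^2 p_U).
Equating to 0.0956 kPa^-1 and solving on 0 < X < 1: X = 0.823.

X = 0.823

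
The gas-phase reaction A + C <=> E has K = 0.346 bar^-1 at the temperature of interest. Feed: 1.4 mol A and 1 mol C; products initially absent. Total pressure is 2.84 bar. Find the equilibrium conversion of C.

X = 0.336

Take 1 mol C as basis and let X be its fractional conversion, so ξ = X.
At extent ξ: n_A = 1.4 − X; n_C = 1 − X; n_E = X.
n_T = Σnᵢ = 2.4 − X.
With p_i = (n_i/n_T)P, K = p_E / (p_A p_C).
Substituting and setting equal to 0.346 bar^-1 gives a polynomial in X; the root in (0,1) is X = 0.336.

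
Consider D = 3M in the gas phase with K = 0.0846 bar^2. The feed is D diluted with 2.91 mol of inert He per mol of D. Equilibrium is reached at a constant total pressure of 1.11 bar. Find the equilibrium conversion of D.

X = 0.329

Let X = conversion of D (basis 1 mol D); extent of reaction ξ = X.
Species balance: n_D = 1 − X; n_M = 3X; n_I = 2.91 (inert).
Total moles n_T = 3.91 + 2X.
With p_i = (n_i/n_T)P, K = p_M^3 / (p_D).
Setting this equal to 0.0846 bar^2 and taking the physical root (0 < X < 1) gives X = 0.329.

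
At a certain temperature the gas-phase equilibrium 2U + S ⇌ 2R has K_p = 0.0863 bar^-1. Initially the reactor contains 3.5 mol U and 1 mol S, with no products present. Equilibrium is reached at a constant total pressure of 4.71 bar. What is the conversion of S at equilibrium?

X = 0.352

Basis: 1 mol S initially; let X = conversion of S. Extent ξ = X.
Species balance: n_U = 3.5 − 2X; n_S = 1 − X; n_R = 2X.
Summing: n_T = 4.5 − X.
Mole fractions y_i = n_i/n_T; K_p = p_R^2 / (p_U^2 p_S) with p_i = y_i·P.
Equating to 0.0863 bar^-1 and solving on 0 < X < 1: X = 0.352.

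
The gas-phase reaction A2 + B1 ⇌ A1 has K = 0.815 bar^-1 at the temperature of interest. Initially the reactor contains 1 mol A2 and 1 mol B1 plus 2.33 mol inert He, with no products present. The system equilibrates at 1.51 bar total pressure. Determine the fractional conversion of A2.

Let X = conversion of A2 (basis 1 mol A2); extent of reaction ξ = X.
At extent ξ: n_A2 = 1 − X; n_B1 = 1 − X; n_A1 = X; n_I = 2.33 (inert).
n_T = Σnᵢ = 4.33 − X.
With p_i = (n_i/n_T)P, K = p_A1 / (p_A2 p_B1).
Substituting and setting equal to 0.815 bar^-1 gives a polynomial in X; the root in (0,1) is X = 0.194.

X = 0.194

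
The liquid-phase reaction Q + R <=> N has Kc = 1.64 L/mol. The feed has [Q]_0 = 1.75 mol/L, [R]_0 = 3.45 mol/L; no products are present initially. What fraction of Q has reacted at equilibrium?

Let X = conversion of Q; extent ξ = 1.75·X mol/L.
Concentrations: [Q] = 1.75 − 1.75X; [R] = 3.45 − 1.75X; [N] = 1.75X.
Kc = [N] / ([Q] [R]).
Setting equal to 1.64 and solving for X on (0,1) gives X = 0.775.

X = 0.775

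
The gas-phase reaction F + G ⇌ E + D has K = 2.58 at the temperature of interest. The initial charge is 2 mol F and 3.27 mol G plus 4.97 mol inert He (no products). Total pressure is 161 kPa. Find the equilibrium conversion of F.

X = 0.752

Take 2 mol F as basis and let X be its fractional conversion, so ξ = 2X.
At extent ξ: n_F = 2 − 2X; n_G = 3.27 − 2X; n_E = 2X; n_D = 2X; n_I = 4.97 (inert).
Since Δν = 0, n_T = 10.2 throughout.
With p_i = (n_i/n_T)P, K = p_E p_D / (p_F p_G).
This yields a degree-2 equation in X; solving on (0,1), X = 0.752.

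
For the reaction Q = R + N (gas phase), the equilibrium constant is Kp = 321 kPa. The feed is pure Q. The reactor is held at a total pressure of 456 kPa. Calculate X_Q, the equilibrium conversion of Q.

X = 0.643

Take 1 mol Q as basis and let X be its fractional conversion, so ξ = X.
Species balance: n_Q = 1 − X; n_R = X; n_N = X.
Total moles n_T = 1 + X.
y_i = n_i/n_T, p_i = y_i·P. Kp = p_R p_N / (p_Q).
Equating to 321 kPa and solving on 0 < X < 1: X = 0.643.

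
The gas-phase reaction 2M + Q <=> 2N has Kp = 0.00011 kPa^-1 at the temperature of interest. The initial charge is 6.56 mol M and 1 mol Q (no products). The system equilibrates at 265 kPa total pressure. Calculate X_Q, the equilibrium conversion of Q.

X = 0.177

Basis: 1 mol Q initially; let X = conversion of Q. Extent ξ = X.
Species balance: n_M = 6.56 − 2X; n_Q = 1 − X; n_N = 2X.
n_T = Σnᵢ = 7.56 − X.
y_i = n_i/n_T, p_i = y_i·P. Kp = p_N^2 / (p_M^2 p_Q).
Equating to 0.00011 kPa^-1 and solving on 0 < X < 1: X = 0.177.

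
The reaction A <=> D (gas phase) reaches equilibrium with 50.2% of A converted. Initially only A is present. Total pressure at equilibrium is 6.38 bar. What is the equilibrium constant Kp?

Kp = 1.01

Take 1 mol A as basis and let X be its fractional conversion, so ξ = X.
Mole table: n_A = 1 − X; n_D = X.
Since Δν = 0, n_T = 1 throughout.
At X = 0.502: n_A = 0.498, n_D = 0.502, n_T = 1.
p_i = (n_i/n_T)·P. Kp = p_D / (p_A) = 1.01.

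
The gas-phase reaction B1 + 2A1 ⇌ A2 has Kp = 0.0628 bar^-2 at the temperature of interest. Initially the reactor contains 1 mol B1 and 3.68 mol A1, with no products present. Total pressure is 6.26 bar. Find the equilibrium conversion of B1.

Let X = conversion of B1 (basis 1 mol B1); extent of reaction ξ = X.
Species balance: n_B1 = 1 − X; n_A1 = 3.68 − 2X; n_A2 = X.
Summing: n_T = 4.68 − 2X.
Mole fractions y_i = n_i/n_T; Kp = p_A2 / (p_B1 p_A1^2) with p_i = y_i·P.
Substituting and setting equal to 0.0628 bar^-2 gives a polynomial in X; the root in (0,1) is X = 0.560.

X = 0.560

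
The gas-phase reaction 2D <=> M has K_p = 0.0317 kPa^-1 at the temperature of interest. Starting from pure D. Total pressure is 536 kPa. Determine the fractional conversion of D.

Basis: 1 mol D initially; let X = conversion of D. Extent ξ = 0.5X.
Species balance: n_D = 1 − X; n_M = 0.5X.
Total moles n_T = 1 − 0.5X.
Mole fractions y_i = n_i/n_T; K_p = p_M / (p_D^2) with p_i = y_i·P.
Substituting and setting equal to 0.0317 kPa^-1 gives a polynomial in X; the root in (0,1) is X = 0.880.

X = 0.880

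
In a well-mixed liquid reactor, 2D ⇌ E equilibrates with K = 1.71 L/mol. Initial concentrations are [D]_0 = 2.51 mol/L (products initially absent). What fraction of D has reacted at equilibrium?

X = 0.712

Let X = conversion of D; extent ξ = 2.51X/2 mol/L.
Concentrations: [D] = 2.51 − 2.51X; [E] = 1.25X.
K = [E] / ([D]^2).
Setting equal to 1.71 and solving for X on (0,1) gives X = 0.712.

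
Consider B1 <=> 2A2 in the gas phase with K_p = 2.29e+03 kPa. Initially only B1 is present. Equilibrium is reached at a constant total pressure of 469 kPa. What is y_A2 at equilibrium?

Basis: 1 mol B1 initially; let X = conversion of B1. Extent ξ = X.
At extent ξ: n_B1 = 1 − X; n_A2 = 2X.
Summing: n_T = 1 + X.
y_i = n_i/n_T, p_i = y_i·P. K_p = p_A2^2 / (p_B1).
This yields a degree-2 equation in X; solving on (0,1), X = 0.741.
Then n_A2 = 1.48, n_T = 1.74, so y_A2 = 0.852.

y_A2 = 0.852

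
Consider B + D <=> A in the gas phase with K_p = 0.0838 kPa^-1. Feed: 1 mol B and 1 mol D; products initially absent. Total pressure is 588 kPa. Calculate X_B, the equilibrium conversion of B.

Let X = conversion of B (basis 1 mol B); extent of reaction ξ = X.
Mole table: n_B = 1 − X; n_D = 1 − X; n_A = X.
Summing: n_T = 2 − X.
With p_i = (n_i/n_T)P, K_p = p_A / (p_B p_D).
Equating to 0.0838 kPa^-1 and solving on 0 < X < 1: X = 0.859.

X = 0.859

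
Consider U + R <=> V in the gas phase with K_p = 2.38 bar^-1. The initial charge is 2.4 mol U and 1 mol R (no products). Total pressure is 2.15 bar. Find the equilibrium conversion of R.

X = 0.761

Let X = conversion of R (basis 1 mol R); extent of reaction ξ = X.
At extent ξ: n_U = 2.4 − X; n_R = 1 − X; n_V = X.
Total moles n_T = 3.4 − X.
Mole fractions y_i = n_i/n_T; K_p = p_V / (p_U p_R) with p_i = y_i·P.
Substituting and setting equal to 2.38 bar^-1 gives a polynomial in X; the root in (0,1) is X = 0.761.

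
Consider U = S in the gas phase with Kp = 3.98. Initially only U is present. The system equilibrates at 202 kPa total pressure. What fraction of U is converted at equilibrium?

X = 0.799

Basis: 1 mol U initially; let X = conversion of U. Extent ξ = X.
At extent ξ: n_U = 1 − X; n_S = X.
Total moles n_T = 1 (Δν = 0, constant).
Mole fractions y_i = n_i/n_T; Kp = p_S / (p_U) with p_i = y_i·P.
Equating to 3.98 and solving on 0 < X < 1: X = 0.799.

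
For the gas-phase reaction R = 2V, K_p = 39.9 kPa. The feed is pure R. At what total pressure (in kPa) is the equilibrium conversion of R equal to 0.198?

P = 244 kPa

Let X = conversion of R (basis 1 mol R); extent of reaction ξ = X.
At extent ξ: n_R = 1 − X; n_V = 2X.
n_T = Σnᵢ = 1 + X.
K_p = p_V^2 / (p_R) with p_i = (n_i/n_T)·P.
At X = 0.198: the mole-fraction product g(X) = Π y_i^ν_i = 0.1632. Since K_p = g(X)·P^{1}, P = (K_p/g)^(1/1) = (39.9/0.1632)^(1/1) = 244 kPa.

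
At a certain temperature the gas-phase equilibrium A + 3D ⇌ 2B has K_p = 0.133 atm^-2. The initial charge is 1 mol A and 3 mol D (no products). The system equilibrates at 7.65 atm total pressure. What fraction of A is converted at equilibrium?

Take 1 mol A as basis and let X be its fractional conversion, so ξ = X.
At extent ξ: n_A = 1 − X; n_D = 3 − 3X; n_B = 2X.
Total moles n_T = 4 − 2X.
y_i = n_i/n_T, p_i = y_i·P. K_p = p_B^2 / (p_A p_D^3).
Setting this equal to 0.133 atm^-2 and taking the physical root (0 < X < 1) gives X = 0.535.

X = 0.535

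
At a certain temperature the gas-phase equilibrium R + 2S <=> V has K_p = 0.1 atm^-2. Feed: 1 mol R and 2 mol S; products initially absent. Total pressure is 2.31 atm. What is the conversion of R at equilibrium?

X = 0.172

Let X = conversion of R (basis 1 mol R); extent of reaction ξ = X.
Mole table: n_R = 1 − X; n_S = 2 − 2X; n_V = X.
n_T = Σnᵢ = 3 − 2X.
Mole fractions y_i = n_i/n_T; K_p = p_V / (p_R p_S^2) with p_i = y_i·P.
This yields a degree-3 equation in X; solving on (0,1), X = 0.172.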